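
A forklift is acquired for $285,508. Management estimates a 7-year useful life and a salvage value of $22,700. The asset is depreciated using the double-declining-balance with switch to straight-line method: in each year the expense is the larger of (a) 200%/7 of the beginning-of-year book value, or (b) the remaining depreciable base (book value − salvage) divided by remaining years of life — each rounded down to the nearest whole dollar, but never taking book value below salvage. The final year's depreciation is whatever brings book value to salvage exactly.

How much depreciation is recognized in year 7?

Depreciable base = $285,508 − $22,700 = $262,808.
Year 1: DB = ⌊$285,508 × 200%/7⌋ = $81,573; SL = ⌊$262,808/7⌋ = $37,544 → take DB $81,573. Book value $203,935.
Year 2: DB = ⌊$203,935 × 200%/7⌋ = $58,267; SL = ⌊$181,235/6⌋ = $30,205 → take DB $58,267. Book value $145,668.
Year 3: DB = ⌊$145,668 × 200%/7⌋ = $41,619; SL = ⌊$122,968/5⌋ = $24,593 → take DB $41,619. Book value $104,049.
Year 4: DB = ⌊$104,049 × 200%/7⌋ = $29,728; SL = ⌊$81,349/4⌋ = $20,337 → take DB $29,728. Book value $74,321.
Year 5: DB = ⌊$74,321 × 200%/7⌋ = $21,234; SL = ⌊$51,621/3⌋ = $17,207 → take DB $21,234. Book value $53,087.
Year 6: DB = ⌊$53,087 × 200%/7⌋ = $15,167; SL = ⌊$30,387/2⌋ = $15,193 → take SL $15,193. Book value $37,894.
Year 7 (final): $37,894 − $22,700 = $15,194. Book value $22,700.

$15,194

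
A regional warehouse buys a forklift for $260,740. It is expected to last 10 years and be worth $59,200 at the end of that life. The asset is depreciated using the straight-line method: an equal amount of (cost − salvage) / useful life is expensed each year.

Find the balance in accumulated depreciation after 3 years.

$60,462

Depreciable base = $260,740 − $59,200 = $201,540.
Annual expense = $201,540 / 10 = $20,154.
End of year 1: book value $240,586.
End of year 2: book value $220,432.
End of year 3: book value $200,278.
Accumulated through year 3 = $260,740 − $200,278 = $60,462.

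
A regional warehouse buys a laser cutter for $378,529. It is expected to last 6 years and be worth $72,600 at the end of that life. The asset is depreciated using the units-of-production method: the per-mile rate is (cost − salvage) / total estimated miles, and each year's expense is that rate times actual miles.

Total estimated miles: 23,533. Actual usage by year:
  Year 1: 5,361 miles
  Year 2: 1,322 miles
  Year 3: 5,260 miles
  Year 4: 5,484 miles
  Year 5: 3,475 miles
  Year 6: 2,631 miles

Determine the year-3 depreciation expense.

Depreciable base = $378,529 − $72,600 = $305,929.
Rate = $305,929 / 23,533 miles = $13 per mile.
Year 1: 5,361 × $13 = $69,693. Book value $308,836.
Year 2: 1,322 × $13 = $17,186. Book value $291,650.
Year 3: 5,260 × $13 = $68,380. Book value $223,270.

$68,380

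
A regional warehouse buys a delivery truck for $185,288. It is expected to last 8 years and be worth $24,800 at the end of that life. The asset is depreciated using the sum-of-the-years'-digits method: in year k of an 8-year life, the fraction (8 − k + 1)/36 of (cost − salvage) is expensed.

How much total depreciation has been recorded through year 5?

$133,740

Depreciable base = $185,288 − $24,800 = $160,488.
Sum of the years' digits = 8+7+6+5+4+3+2+1 = 36.
Year 1: $160,488 × 8/36 = $35,664. Book value $149,624.
Year 2: $160,488 × 7/36 = $31,206. Book value $118,418.
Year 3: $160,488 × 6/36 = $26,748. Book value $91,670.
Year 4: $160,488 × 5/36 = $22,290. Book value $69,380.
Year 5: $160,488 × 4/36 = $17,832. Book value $51,548.
Accumulated through year 5 = $185,288 − $51,548 = $133,740.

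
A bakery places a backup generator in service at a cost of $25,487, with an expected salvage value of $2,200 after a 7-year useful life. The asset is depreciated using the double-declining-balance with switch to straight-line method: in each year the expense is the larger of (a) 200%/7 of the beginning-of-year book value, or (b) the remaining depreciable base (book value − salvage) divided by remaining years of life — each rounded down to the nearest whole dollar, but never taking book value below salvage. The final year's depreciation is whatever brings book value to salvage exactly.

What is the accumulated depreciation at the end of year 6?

$22,101

Depreciable base = $25,487 − $2,200 = $23,287.
Year 1: DB = ⌊$25,487 × 200%/7⌋ = $7,282; SL = ⌊$23,287/7⌋ = $3,326 → take DB $7,282. Book value $18,205.
Year 2: DB = ⌊$18,205 × 200%/7⌋ = $5,201; SL = ⌊$16,005/6⌋ = $2,667 → take DB $5,201. Book value $13,004.
Year 3: DB = ⌊$13,004 × 200%/7⌋ = $3,715; SL = ⌊$10,804/5⌋ = $2,160 → take DB $3,715. Book value $9,289.
Year 4: DB = ⌊$9,289 × 200%/7⌋ = $2,654; SL = ⌊$7,089/4⌋ = $1,772 → take DB $2,654. Book value $6,635.
Year 5: DB = ⌊$6,635 × 200%/7⌋ = $1,895; SL = ⌊$4,435/3⌋ = $1,478 → take DB $1,895. Book value $4,740.
Year 6: DB = ⌊$4,740 × 200%/7⌋ = $1,354; SL = ⌊$2,540/2⌋ = $1,270 → take DB $1,354. Book value $3,386.
Accumulated through year 6 = $25,487 − $3,386 = $22,101.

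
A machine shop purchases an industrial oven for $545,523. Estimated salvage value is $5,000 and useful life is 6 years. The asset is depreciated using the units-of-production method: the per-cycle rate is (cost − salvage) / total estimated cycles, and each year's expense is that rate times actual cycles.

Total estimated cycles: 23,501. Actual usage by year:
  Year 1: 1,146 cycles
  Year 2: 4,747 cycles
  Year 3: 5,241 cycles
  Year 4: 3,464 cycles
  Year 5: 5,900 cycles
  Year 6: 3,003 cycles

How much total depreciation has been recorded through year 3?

Depreciable base = $545,523 − $5,000 = $540,523.
Rate = $540,523 / 23,501 cycles = $23 per cycle.
Year 1: 1,146 × $23 = $26,358. Book value $519,165.
Year 2: 4,747 × $23 = $109,181. Book value $409,984.
Year 3: 5,241 × $23 = $120,543. Book value $289,441.
Accumulated through year 3 = $545,523 − $289,441 = $256,082.

$256,082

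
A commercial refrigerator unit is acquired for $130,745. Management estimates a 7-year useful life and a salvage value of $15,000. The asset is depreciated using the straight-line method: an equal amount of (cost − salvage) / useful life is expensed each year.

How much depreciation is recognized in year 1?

$16,535

Depreciable base = $130,745 − $15,000 = $115,745.
Annual expense = $115,745 / 7 = $16,535.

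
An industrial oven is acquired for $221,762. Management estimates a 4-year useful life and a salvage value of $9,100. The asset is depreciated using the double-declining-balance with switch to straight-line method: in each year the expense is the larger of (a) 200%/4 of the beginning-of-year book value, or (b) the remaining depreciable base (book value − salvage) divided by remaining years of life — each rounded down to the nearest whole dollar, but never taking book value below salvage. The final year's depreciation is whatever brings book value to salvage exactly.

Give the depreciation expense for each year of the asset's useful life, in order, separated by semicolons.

$110,881; $55,440; $27,720; $18,621

Depreciable base = $221,762 − $9,100 = $212,662.
Year 1: DB = ⌊$221,762 × 200%/4⌋ = $110,881; SL = ⌊$212,662/4⌋ = $53,165 → take DB $110,881. Book value $110,881.
Year 2: DB = ⌊$110,881 × 200%/4⌋ = $55,440; SL = ⌊$101,781/3⌋ = $33,927 → take DB $55,440. Book value $55,441.
Year 3: DB = ⌊$55,441 × 200%/4⌋ = $27,720; SL = ⌊$46,341/2⌋ = $23,170 → take DB $27,720. Book value $27,721.
Year 4 (final): $27,721 − $9,100 = $18,621. Book value $9,100.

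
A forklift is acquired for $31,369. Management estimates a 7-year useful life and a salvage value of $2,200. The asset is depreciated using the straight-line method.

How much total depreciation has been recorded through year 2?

$8,334

Depreciable base = $31,369 − $2,200 = $29,169.
Annual expense = $29,169 / 7 = $4,167.
End of year 1: book value $27,202.
End of year 2: book value $23,035.
Accumulated through year 2 = $31,369 − $23,035 = $8,334.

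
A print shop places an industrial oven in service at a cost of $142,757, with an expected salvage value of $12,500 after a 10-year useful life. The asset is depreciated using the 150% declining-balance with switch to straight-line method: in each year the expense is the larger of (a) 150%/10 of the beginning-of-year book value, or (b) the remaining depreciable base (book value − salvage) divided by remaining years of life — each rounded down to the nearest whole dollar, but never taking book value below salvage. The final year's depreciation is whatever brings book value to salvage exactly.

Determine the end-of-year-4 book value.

Depreciable base = $142,757 − $12,500 = $130,257.
Year 1: DB = ⌊$142,757 × 150%/10⌋ = $21,413; SL = ⌊$130,257/10⌋ = $13,025 → take DB $21,413. Book value $121,344.
Year 2: DB = ⌊$121,344 × 150%/10⌋ = $18,201; SL = ⌊$108,844/9⌋ = $12,093 → take DB $18,201. Book value $103,143.
Year 3: DB = ⌊$103,143 × 150%/10⌋ = $15,471; SL = ⌊$90,643/8⌋ = $11,330 → take DB $15,471. Book value $87,672.
Year 4: DB = ⌊$87,672 × 150%/10⌋ = $13,150; SL = ⌊$75,172/7⌋ = $10,738 → take DB $13,150. Book value $74,522.

$74,522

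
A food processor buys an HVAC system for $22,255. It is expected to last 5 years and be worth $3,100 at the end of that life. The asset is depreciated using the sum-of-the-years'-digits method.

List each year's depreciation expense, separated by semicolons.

$6,385; $5,108; $3,831; $2,554; $1,277

Depreciable base = $22,255 − $3,100 = $19,155.
Sum of the years' digits = 5+4+3+2+1 = 15.
Year 1: $19,155 × 5/15 = $6,385. Book value $15,870.
Year 2: $19,155 × 4/15 = $5,108. Book value $10,762.
Year 3: $19,155 × 3/15 = $3,831. Book value $6,931.
Year 4: $19,155 × 2/15 = $2,554. Book value $4,377.
Year 5: $19,155 × 1/15 = $1,277. Book value $3,100.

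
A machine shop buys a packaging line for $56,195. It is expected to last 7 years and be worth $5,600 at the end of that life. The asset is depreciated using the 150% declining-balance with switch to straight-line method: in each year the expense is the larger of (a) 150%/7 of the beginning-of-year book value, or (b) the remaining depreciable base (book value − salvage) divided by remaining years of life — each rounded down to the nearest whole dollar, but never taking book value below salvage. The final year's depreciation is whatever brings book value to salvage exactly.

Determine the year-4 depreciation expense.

$5,841

Depreciable base = $56,195 − $5,600 = $50,595.
Year 1: DB = ⌊$56,195 × 150%/7⌋ = $12,041; SL = ⌊$50,595/7⌋ = $7,227 → take DB $12,041. Book value $44,154.
Year 2: DB = ⌊$44,154 × 150%/7⌋ = $9,461; SL = ⌊$38,554/6⌋ = $6,425 → take DB $9,461. Book value $34,693.
Year 3: DB = ⌊$34,693 × 150%/7⌋ = $7,434; SL = ⌊$29,093/5⌋ = $5,818 → take DB $7,434. Book value $27,259.
Year 4: DB = ⌊$27,259 × 150%/7⌋ = $5,841; SL = ⌊$21,659/4⌋ = $5,414 → take DB $5,841. Book value $21,418.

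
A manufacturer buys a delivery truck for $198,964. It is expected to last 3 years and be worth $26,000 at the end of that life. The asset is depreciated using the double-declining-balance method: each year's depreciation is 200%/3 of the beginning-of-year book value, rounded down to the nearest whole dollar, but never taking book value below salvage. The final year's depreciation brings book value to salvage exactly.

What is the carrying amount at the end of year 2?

Depreciable base = $198,964 − $26,000 = $172,964.
Year 1: ⌊$198,964 × 200%/3⌋ = $132,642. Book value $66,322.
Year 2: ⌊$66,322 × 200%/3⌋ = $44,214, capped at $40,322. Book value $26,000.

$26,000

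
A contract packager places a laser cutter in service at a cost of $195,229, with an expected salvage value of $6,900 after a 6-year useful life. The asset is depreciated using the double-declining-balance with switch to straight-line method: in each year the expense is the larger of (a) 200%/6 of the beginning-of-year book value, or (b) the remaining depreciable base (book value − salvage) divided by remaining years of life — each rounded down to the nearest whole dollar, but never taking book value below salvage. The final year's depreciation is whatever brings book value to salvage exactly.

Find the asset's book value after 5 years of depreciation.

$22,732

Depreciable base = $195,229 − $6,900 = $188,329.
Year 1: DB = ⌊$195,229 × 200%/6⌋ = $65,076; SL = ⌊$188,329/6⌋ = $31,388 → take DB $65,076. Book value $130,153.
Year 2: DB = ⌊$130,153 × 200%/6⌋ = $43,384; SL = ⌊$123,253/5⌋ = $24,650 → take DB $43,384. Book value $86,769.
Year 3: DB = ⌊$86,769 × 200%/6⌋ = $28,923; SL = ⌊$79,869/4⌋ = $19,967 → take DB $28,923. Book value $57,846.
Year 4: DB = ⌊$57,846 × 200%/6⌋ = $19,282; SL = ⌊$50,946/3⌋ = $16,982 → take DB $19,282. Book value $38,564.
Year 5: DB = ⌊$38,564 × 200%/6⌋ = $12,854; SL = ⌊$31,664/2⌋ = $15,832 → take SL $15,832. Book value $22,732.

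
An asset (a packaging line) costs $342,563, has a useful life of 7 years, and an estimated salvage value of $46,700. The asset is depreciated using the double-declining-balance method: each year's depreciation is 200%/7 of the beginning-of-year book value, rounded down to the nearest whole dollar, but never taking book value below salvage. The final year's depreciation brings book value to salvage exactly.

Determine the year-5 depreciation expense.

$25,478

Depreciable base = $342,563 − $46,700 = $295,863.
Year 1: ⌊$342,563 × 200%/7⌋ = $97,875. Book value $244,688.
Year 2: ⌊$244,688 × 200%/7⌋ = $69,910. Book value $174,778.
Year 3: ⌊$174,778 × 200%/7⌋ = $49,936. Book value $124,842.
Year 4: ⌊$124,842 × 200%/7⌋ = $35,669. Book value $89,173.
Year 5: ⌊$89,173 × 200%/7⌋ = $25,478. Book value $63,695.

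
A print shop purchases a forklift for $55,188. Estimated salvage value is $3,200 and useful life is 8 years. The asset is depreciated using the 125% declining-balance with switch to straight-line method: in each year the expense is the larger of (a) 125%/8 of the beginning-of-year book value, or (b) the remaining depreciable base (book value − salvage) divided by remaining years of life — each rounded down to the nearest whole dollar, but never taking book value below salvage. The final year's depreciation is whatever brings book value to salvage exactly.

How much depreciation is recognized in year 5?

Depreciable base = $55,188 − $3,200 = $51,988.
Year 1: DB = ⌊$55,188 × 125%/8⌋ = $8,623; SL = ⌊$51,988/8⌋ = $6,498 → take DB $8,623. Book value $46,565.
Year 2: DB = ⌊$46,565 × 125%/8⌋ = $7,275; SL = ⌊$43,365/7⌋ = $6,195 → take DB $7,275. Book value $39,290.
Year 3: DB = ⌊$39,290 × 125%/8⌋ = $6,139; SL = ⌊$36,090/6⌋ = $6,015 → take DB $6,139. Book value $33,151.
Year 4: DB = ⌊$33,151 × 125%/8⌋ = $5,179; SL = ⌊$29,951/5⌋ = $5,990 → take SL $5,990. Book value $27,161.
Year 5: DB = ⌊$27,161 × 125%/8⌋ = $4,243; SL = ⌊$23,961/4⌋ = $5,990 → take SL $5,990. Book value $21,171.

$5,990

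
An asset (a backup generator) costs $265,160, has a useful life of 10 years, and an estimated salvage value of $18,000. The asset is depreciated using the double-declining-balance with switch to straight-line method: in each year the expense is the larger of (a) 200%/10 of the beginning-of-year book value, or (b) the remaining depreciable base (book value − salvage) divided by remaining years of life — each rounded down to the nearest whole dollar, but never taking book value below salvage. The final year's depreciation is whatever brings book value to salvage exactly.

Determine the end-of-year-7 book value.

$55,610

Depreciable base = $265,160 − $18,000 = $247,160.
Year 1: DB = ⌊$265,160 × 200%/10⌋ = $53,032; SL = ⌊$247,160/10⌋ = $24,716 → take DB $53,032. Book value $212,128.
Year 2: DB = ⌊$212,128 × 200%/10⌋ = $42,425; SL = ⌊$194,128/9⌋ = $21,569 → take DB $42,425. Book value $169,703.
Year 3: DB = ⌊$169,703 × 200%/10⌋ = $33,940; SL = ⌊$151,703/8⌋ = $18,962 → take DB $33,940. Book value $135,763.
Year 4: DB = ⌊$135,763 × 200%/10⌋ = $27,152; SL = ⌊$117,763/7⌋ = $16,823 → take DB $27,152. Book value $108,611.
Year 5: DB = ⌊$108,611 × 200%/10⌋ = $21,722; SL = ⌊$90,611/6⌋ = $15,101 → take DB $21,722. Book value $86,889.
Year 6: DB = ⌊$86,889 × 200%/10⌋ = $17,377; SL = ⌊$68,889/5⌋ = $13,777 → take DB $17,377. Book value $69,512.
Year 7: DB = ⌊$69,512 × 200%/10⌋ = $13,902; SL = ⌊$51,512/4⌋ = $12,878 → take DB $13,902. Book value $55,610.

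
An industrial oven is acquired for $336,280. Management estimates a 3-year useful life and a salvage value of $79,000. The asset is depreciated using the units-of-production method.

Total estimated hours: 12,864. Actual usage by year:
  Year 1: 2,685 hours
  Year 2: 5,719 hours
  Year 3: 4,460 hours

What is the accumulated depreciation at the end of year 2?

$168,080

Depreciable base = $336,280 − $79,000 = $257,280.
Rate = $257,280 / 12,864 hours = $20 per hour.
Year 1: 2,685 × $20 = $53,700. Book value $282,580.
Year 2: 5,719 × $20 = $114,380. Book value $168,200.
Accumulated through year 2 = $336,280 − $168,200 = $168,080.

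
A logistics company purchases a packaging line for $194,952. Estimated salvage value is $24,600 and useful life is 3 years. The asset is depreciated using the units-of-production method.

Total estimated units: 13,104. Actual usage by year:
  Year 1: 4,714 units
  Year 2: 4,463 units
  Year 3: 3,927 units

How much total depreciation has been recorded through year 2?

Depreciable base = $194,952 − $24,600 = $170,352.
Rate = $170,352 / 13,104 units = $13 per unit.
Year 1: 4,714 × $13 = $61,282. Book value $133,670.
Year 2: 4,463 × $13 = $58,019. Book value $75,651.
Accumulated through year 2 = $194,952 − $75,651 = $119,301.

$119,301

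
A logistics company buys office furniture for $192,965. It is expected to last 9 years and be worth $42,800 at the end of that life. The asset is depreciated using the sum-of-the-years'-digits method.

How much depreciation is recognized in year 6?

Depreciable base = $192,965 − $42,800 = $150,165.
Sum of the years' digits = 9+8+7+6+5+4+3+2+1 = 45.
Year 1: $150,165 × 9/45 = $30,033. Book value $162,932.
Year 2: $150,165 × 8/45 = $26,696. Book value $136,236.
Year 3: $150,165 × 7/45 = $23,359. Book value $112,877.
Year 4: $150,165 × 6/45 = $20,022. Book value $92,855.
Year 5: $150,165 × 5/45 = $16,685. Book value $76,170.
Year 6: $150,165 × 4/45 = $13,348. Book value $62,822.

$13,348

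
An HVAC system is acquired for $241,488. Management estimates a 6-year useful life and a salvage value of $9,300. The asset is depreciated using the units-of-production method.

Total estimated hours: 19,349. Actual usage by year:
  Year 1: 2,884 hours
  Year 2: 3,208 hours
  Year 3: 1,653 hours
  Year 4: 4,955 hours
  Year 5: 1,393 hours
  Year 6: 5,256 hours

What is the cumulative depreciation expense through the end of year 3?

Depreciable base = $241,488 − $9,300 = $232,188.
Rate = $232,188 / 19,349 hours = $12 per hour.
Year 1: 2,884 × $12 = $34,608. Book value $206,880.
Year 2: 3,208 × $12 = $38,496. Book value $168,384.
Year 3: 1,653 × $12 = $19,836. Book value $148,548.
Accumulated through year 3 = $241,488 − $148,548 = $92,940.

$92,940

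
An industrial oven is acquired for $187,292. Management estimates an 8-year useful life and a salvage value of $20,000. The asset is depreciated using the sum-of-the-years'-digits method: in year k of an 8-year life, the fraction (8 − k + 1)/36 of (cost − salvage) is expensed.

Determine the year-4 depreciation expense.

Depreciable base = $187,292 − $20,000 = $167,292.
Sum of the years' digits = 8+7+6+5+4+3+2+1 = 36.
Year 1: $167,292 × 8/36 = $37,176. Book value $150,116.
Year 2: $167,292 × 7/36 = $32,529. Book value $117,587.
Year 3: $167,292 × 6/36 = $27,882. Book value $89,705.
Year 4: $167,292 × 5/36 = $23,235. Book value $66,470.

$23,235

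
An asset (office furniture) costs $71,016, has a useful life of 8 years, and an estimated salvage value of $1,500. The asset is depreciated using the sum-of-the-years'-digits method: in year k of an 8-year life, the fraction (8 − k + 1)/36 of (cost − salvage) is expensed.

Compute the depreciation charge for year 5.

$7,724

Depreciable base = $71,016 − $1,500 = $69,516.
Sum of the years' digits = 8+7+6+5+4+3+2+1 = 36.
Year 1: $69,516 × 8/36 = $15,448. Book value $55,568.
Year 2: $69,516 × 7/36 = $13,517. Book value $42,051.
Year 3: $69,516 × 6/36 = $11,586. Book value $30,465.
Year 4: $69,516 × 5/36 = $9,655. Book value $20,810.
Year 5: $69,516 × 4/36 = $7,724. Book value $13,086.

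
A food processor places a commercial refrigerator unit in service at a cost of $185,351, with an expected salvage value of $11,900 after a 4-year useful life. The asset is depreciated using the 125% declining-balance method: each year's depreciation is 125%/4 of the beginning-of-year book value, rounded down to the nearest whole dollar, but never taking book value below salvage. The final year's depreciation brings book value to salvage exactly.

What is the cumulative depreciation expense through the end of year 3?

$125,120

Depreciable base = $185,351 − $11,900 = $173,451.
Year 1: ⌊$185,351 × 125%/4⌋ = $57,922. Book value $127,429.
Year 2: ⌊$127,429 × 125%/4⌋ = $39,821. Book value $87,608.
Year 3: ⌊$87,608 × 125%/4⌋ = $27,377. Book value $60,231.
Accumulated through year 3 = $185,351 − $60,231 = $125,120.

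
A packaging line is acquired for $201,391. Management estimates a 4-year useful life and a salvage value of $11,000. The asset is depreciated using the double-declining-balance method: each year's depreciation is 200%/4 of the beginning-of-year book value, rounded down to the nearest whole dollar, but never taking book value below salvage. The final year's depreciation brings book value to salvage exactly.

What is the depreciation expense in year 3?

Depreciable base = $201,391 − $11,000 = $190,391.
Year 1: ⌊$201,391 × 200%/4⌋ = $100,695. Book value $100,696.
Year 2: ⌊$100,696 × 200%/4⌋ = $50,348. Book value $50,348.
Year 3: ⌊$50,348 × 200%/4⌋ = $25,174. Book value $25,174.

$25,174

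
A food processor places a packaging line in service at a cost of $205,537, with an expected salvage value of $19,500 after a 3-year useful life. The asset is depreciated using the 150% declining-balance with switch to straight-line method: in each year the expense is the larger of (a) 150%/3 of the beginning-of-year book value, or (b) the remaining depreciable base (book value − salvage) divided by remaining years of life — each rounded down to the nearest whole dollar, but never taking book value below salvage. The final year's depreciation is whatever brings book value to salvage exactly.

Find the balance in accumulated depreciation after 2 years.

$154,152

Depreciable base = $205,537 − $19,500 = $186,037.
Year 1: DB = ⌊$205,537 × 150%/3⌋ = $102,768; SL = ⌊$186,037/3⌋ = $62,012 → take DB $102,768. Book value $102,769.
Year 2: DB = ⌊$102,769 × 150%/3⌋ = $51,384; SL = ⌊$83,269/2⌋ = $41,634 → take DB $51,384. Book value $51,385.
Accumulated through year 2 = $205,537 − $51,385 = $154,152.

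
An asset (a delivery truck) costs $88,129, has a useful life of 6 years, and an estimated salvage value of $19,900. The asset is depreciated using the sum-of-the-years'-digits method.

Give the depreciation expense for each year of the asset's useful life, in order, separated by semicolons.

$19,494; $16,245; $12,996; $9,747; $6,498; $3,249

Depreciable base = $88,129 − $19,900 = $68,229.
Sum of the years' digits = 6+5+4+3+2+1 = 21.
Year 1: $68,229 × 6/21 = $19,494. Book value $68,635.
Year 2: $68,229 × 5/21 = $16,245. Book value $52,390.
Year 3: $68,229 × 4/21 = $12,996. Book value $39,394.
Year 4: $68,229 × 3/21 = $9,747. Book value $29,647.
Year 5: $68,229 × 2/21 = $6,498. Book value $23,149.
Year 6: $68,229 × 1/21 = $3,249. Book value $19,900.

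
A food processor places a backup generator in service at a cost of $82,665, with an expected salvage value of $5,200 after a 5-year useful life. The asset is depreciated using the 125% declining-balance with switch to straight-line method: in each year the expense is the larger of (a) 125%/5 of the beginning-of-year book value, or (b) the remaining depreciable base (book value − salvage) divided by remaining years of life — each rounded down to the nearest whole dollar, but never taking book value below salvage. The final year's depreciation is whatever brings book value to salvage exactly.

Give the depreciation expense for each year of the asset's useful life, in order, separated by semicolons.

$20,666; $15,499; $13,766; $13,767; $13,767

Depreciable base = $82,665 − $5,200 = $77,465.
Year 1: DB = ⌊$82,665 × 125%/5⌋ = $20,666; SL = ⌊$77,465/5⌋ = $15,493 → take DB $20,666. Book value $61,999.
Year 2: DB = ⌊$61,999 × 125%/5⌋ = $15,499; SL = ⌊$56,799/4⌋ = $14,199 → take DB $15,499. Book value $46,500.
Year 3: DB = ⌊$46,500 × 125%/5⌋ = $11,625; SL = ⌊$41,300/3⌋ = $13,766 → take SL $13,766. Book value $32,734.
Year 4: DB = ⌊$32,734 × 125%/5⌋ = $8,183; SL = ⌊$27,534/2⌋ = $13,767 → take SL $13,767. Book value $18,967.
Year 5 (final): $18,967 − $5,200 = $13,767. Book value $5,200.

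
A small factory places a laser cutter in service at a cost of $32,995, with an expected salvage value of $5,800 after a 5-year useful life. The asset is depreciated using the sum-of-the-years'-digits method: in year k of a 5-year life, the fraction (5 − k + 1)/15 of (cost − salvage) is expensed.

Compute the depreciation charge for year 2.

Depreciable base = $32,995 − $5,800 = $27,195.
Sum of the years' digits = 5+4+3+2+1 = 15.
Year 1: $27,195 × 5/15 = $9,065. Book value $23,930.
Year 2: $27,195 × 4/15 = $7,252. Book value $16,678.

$7,252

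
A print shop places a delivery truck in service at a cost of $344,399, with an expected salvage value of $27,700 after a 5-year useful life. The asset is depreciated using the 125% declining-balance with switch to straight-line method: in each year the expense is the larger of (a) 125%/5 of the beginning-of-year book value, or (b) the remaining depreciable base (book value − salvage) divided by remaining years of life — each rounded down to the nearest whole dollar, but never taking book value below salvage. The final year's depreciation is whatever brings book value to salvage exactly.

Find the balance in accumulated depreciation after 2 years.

Depreciable base = $344,399 − $27,700 = $316,699.
Year 1: DB = ⌊$344,399 × 125%/5⌋ = $86,099; SL = ⌊$316,699/5⌋ = $63,339 → take DB $86,099. Book value $258,300.
Year 2: DB = ⌊$258,300 × 125%/5⌋ = $64,575; SL = ⌊$230,600/4⌋ = $57,650 → take DB $64,575. Book value $193,725.
Accumulated through year 2 = $344,399 − $193,725 = $150,674.

$150,674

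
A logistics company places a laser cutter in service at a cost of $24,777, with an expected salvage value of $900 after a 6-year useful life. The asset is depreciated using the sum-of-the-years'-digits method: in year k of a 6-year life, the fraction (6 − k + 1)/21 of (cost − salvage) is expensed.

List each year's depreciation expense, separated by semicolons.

$6,822; $5,685; $4,548; $3,411; $2,274; $1,137

Depreciable base = $24,777 − $900 = $23,877.
Sum of the years' digits = 6+5+4+3+2+1 = 21.
Year 1: $23,877 × 6/21 = $6,822. Book value $17,955.
Year 2: $23,877 × 5/21 = $5,685. Book value $12,270.
Year 3: $23,877 × 4/21 = $4,548. Book value $7,722.
Year 4: $23,877 × 3/21 = $3,411. Book value $4,311.
Year 5: $23,877 × 2/21 = $2,274. Book value $2,037.
Year 6: $23,877 × 1/21 = $1,137. Book value $900.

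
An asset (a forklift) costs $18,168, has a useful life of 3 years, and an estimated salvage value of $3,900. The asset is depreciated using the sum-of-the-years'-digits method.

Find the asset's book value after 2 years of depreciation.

Depreciable base = $18,168 − $3,900 = $14,268.
Sum of the years' digits = 3+2+1 = 6.
Year 1: $14,268 × 3/6 = $7,134. Book value $11,034.
Year 2: $14,268 × 2/6 = $4,756. Book value $6,278.

$6,278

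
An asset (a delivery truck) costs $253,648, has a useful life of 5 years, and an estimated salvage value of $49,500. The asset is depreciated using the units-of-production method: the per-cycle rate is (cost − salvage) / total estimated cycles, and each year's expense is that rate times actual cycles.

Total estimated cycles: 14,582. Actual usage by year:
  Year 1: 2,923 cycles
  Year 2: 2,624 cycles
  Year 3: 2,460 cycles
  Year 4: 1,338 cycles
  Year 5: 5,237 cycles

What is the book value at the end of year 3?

Depreciable base = $253,648 − $49,500 = $204,148.
Rate = $204,148 / 14,582 cycles = $14 per cycle.
Year 1: 2,923 × $14 = $40,922. Book value $212,726.
Year 2: 2,624 × $14 = $36,736. Book value $175,990.
Year 3: 2,460 × $14 = $34,440. Book value $141,550.

$141,550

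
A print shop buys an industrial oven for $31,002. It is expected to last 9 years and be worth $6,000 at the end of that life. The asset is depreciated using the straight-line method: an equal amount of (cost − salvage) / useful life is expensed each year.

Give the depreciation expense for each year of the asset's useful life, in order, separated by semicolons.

$2,778; $2,778; $2,778; $2,778; $2,778; $2,778; $2,778; $2,778; $2,778

Depreciable base = $31,002 − $6,000 = $25,002.
Annual expense = $25,002 / 9 = $2,778.
End of year 1: book value $28,224.
End of year 2: book value $25,446.
End of year 3: book value $22,668.
End of year 4: book value $19,890.
End of year 5: book value $17,112.
End of year 6: book value $14,334.
End of year 7: book value $11,556.
End of year 8: book value $8,778.
End of year 9: book value $6,000.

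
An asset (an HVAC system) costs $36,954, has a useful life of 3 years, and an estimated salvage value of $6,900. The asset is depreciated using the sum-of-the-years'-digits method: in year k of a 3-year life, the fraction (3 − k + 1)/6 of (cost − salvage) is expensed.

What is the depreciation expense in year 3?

$5,009

Depreciable base = $36,954 − $6,900 = $30,054.
Sum of the years' digits = 3+2+1 = 6.
Year 1: $30,054 × 3/6 = $15,027. Book value $21,927.
Year 2: $30,054 × 2/6 = $10,018. Book value $11,909.
Year 3: $30,054 × 1/6 = $5,009. Book value $6,900.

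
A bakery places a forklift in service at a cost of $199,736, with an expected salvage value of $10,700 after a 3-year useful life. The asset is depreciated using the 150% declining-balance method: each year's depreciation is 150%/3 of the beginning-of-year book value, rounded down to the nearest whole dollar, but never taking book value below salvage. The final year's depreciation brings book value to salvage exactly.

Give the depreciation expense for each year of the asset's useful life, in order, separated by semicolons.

Depreciable base = $199,736 − $10,700 = $189,036.
Year 1: ⌊$199,736 × 150%/3⌋ = $99,868. Book value $99,868.
Year 2: ⌊$99,868 × 150%/3⌋ = $49,934. Book value $49,934.
Year 3 (final): $49,934 − $10,700 = $39,234. Book value $10,700.

$99,868; $49,934; $39,234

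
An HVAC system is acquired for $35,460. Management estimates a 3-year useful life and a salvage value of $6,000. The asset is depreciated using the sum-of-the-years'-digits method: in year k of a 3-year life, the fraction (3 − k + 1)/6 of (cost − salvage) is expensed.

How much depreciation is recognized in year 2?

$9,820

Depreciable base = $35,460 − $6,000 = $29,460.
Sum of the years' digits = 3+2+1 = 6.
Year 1: $29,460 × 3/6 = $14,730. Book value $20,730.
Year 2: $29,460 × 2/6 = $9,820. Book value $10,910.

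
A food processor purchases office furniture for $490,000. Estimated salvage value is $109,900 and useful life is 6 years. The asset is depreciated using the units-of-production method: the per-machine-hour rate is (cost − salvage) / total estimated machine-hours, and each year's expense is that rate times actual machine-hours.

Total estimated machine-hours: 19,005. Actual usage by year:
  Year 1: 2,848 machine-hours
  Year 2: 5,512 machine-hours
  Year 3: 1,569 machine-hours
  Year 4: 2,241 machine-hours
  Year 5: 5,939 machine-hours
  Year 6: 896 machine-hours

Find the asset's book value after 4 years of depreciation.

$246,600

Depreciable base = $490,000 − $109,900 = $380,100.
Rate = $380,100 / 19,005 machine-hours = $20 per machine-hour.
Year 1: 2,848 × $20 = $56,960. Book value $433,040.
Year 2: 5,512 × $20 = $110,240. Book value $322,800.
Year 3: 1,569 × $20 = $31,380. Book value $291,420.
Year 4: 2,241 × $20 = $44,820. Book value $246,600.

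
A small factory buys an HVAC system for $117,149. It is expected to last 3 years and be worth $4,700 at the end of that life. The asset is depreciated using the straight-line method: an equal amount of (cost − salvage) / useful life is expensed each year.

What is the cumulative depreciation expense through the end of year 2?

Depreciable base = $117,149 − $4,700 = $112,449.
Annual expense = $112,449 / 3 = $37,483.
End of year 1: book value $79,666.
End of year 2: book value $42,183.
Accumulated through year 2 = $117,149 − $42,183 = $74,966.

$74,966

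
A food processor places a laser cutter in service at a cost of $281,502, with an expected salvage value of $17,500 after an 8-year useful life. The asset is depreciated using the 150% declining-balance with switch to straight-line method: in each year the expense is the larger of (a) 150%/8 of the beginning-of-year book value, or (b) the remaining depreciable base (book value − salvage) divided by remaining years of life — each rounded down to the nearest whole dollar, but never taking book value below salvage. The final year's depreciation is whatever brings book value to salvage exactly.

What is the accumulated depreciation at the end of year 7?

Depreciable base = $281,502 − $17,500 = $264,002.
Year 1: DB = ⌊$281,502 × 150%/8⌋ = $52,781; SL = ⌊$264,002/8⌋ = $33,000 → take DB $52,781. Book value $228,721.
Year 2: DB = ⌊$228,721 × 150%/8⌋ = $42,885; SL = ⌊$211,221/7⌋ = $30,174 → take DB $42,885. Book value $185,836.
Year 3: DB = ⌊$185,836 × 150%/8⌋ = $34,844; SL = ⌊$168,336/6⌋ = $28,056 → take DB $34,844. Book value $150,992.
Year 4: DB = ⌊$150,992 × 150%/8⌋ = $28,311; SL = ⌊$133,492/5⌋ = $26,698 → take DB $28,311. Book value $122,681.
Year 5: DB = ⌊$122,681 × 150%/8⌋ = $23,002; SL = ⌊$105,181/4⌋ = $26,295 → take SL $26,295. Book value $96,386.
Year 6: DB = ⌊$96,386 × 150%/8⌋ = $18,072; SL = ⌊$78,886/3⌋ = $26,295 → take SL $26,295. Book value $70,091.
Year 7: DB = ⌊$70,091 × 150%/8⌋ = $13,142; SL = ⌊$52,591/2⌋ = $26,295 → take SL $26,295. Book value $43,796.
Accumulated through year 7 = $281,502 − $43,796 = $237,706.

$237,706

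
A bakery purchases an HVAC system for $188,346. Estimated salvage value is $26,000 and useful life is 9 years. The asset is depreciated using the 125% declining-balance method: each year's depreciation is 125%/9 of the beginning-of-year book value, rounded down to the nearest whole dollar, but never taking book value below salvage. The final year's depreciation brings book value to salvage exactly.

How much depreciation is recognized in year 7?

$10,665

Depreciable base = $188,346 − $26,000 = $162,346.
Year 1: ⌊$188,346 × 125%/9⌋ = $26,159. Book value $162,187.
Year 2: ⌊$162,187 × 125%/9⌋ = $22,525. Book value $139,662.
Year 3: ⌊$139,662 × 125%/9⌋ = $19,397. Book value $120,265.
Year 4: ⌊$120,265 × 125%/9⌋ = $16,703. Book value $103,562.
Year 5: ⌊$103,562 × 125%/9⌋ = $14,383. Book value $89,179.
Year 6: ⌊$89,179 × 125%/9⌋ = $12,385. Book value $76,794.
Year 7: ⌊$76,794 × 125%/9⌋ = $10,665. Book value $66,129.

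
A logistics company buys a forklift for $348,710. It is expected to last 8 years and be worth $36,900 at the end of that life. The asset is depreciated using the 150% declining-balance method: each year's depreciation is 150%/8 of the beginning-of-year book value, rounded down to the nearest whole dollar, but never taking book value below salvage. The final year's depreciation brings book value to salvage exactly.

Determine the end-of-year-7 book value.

$81,515

Depreciable base = $348,710 − $36,900 = $311,810.
Year 1: ⌊$348,710 × 150%/8⌋ = $65,383. Book value $283,327.
Year 2: ⌊$283,327 × 150%/8⌋ = $53,123. Book value $230,204.
Year 3: ⌊$230,204 × 150%/8⌋ = $43,163. Book value $187,041.
Year 4: ⌊$187,041 × 150%/8⌋ = $35,070. Book value $151,971.
Year 5: ⌊$151,971 × 150%/8⌋ = $28,494. Book value $123,477.
Year 6: ⌊$123,477 × 150%/8⌋ = $23,151. Book value $100,326.
Year 7: ⌊$100,326 × 150%/8⌋ = $18,811. Book value $81,515.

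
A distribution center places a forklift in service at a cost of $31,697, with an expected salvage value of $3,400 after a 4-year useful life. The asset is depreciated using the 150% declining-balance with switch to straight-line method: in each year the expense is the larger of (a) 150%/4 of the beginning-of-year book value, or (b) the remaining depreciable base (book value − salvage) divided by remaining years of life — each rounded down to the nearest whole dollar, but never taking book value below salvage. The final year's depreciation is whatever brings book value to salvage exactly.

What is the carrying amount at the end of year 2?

$12,382

Depreciable base = $31,697 − $3,400 = $28,297.
Year 1: DB = ⌊$31,697 × 150%/4⌋ = $11,886; SL = ⌊$28,297/4⌋ = $7,074 → take DB $11,886. Book value $19,811.
Year 2: DB = ⌊$19,811 × 150%/4⌋ = $7,429; SL = ⌊$16,411/3⌋ = $5,470 → take DB $7,429. Book value $12,382.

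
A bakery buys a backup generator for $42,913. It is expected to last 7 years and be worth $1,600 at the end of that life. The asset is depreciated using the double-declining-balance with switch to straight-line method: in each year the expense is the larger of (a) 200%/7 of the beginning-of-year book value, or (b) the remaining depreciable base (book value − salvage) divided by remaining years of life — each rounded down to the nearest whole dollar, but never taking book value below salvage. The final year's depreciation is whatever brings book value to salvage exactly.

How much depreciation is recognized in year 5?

$3,192

Depreciable base = $42,913 − $1,600 = $41,313.
Year 1: DB = ⌊$42,913 × 200%/7⌋ = $12,260; SL = ⌊$41,313/7⌋ = $5,901 → take DB $12,260. Book value $30,653.
Year 2: DB = ⌊$30,653 × 200%/7⌋ = $8,758; SL = ⌊$29,053/6⌋ = $4,842 → take DB $8,758. Book value $21,895.
Year 3: DB = ⌊$21,895 × 200%/7⌋ = $6,255; SL = ⌊$20,295/5⌋ = $4,059 → take DB $6,255. Book value $15,640.
Year 4: DB = ⌊$15,640 × 200%/7⌋ = $4,468; SL = ⌊$14,040/4⌋ = $3,510 → take DB $4,468. Book value $11,172.
Year 5: DB = ⌊$11,172 × 200%/7⌋ = $3,192; SL = ⌊$9,572/3⌋ = $3,190 → take DB $3,192. Book value $7,980.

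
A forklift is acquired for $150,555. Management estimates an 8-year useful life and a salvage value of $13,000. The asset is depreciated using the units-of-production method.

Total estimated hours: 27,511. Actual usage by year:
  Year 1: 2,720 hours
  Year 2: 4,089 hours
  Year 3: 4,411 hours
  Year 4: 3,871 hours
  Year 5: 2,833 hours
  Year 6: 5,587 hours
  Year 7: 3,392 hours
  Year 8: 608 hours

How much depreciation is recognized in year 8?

Depreciable base = $150,555 − $13,000 = $137,555.
Rate = $137,555 / 27,511 hours = $5 per hour.
Year 1: 2,720 × $5 = $13,600. Book value $136,955.
Year 2: 4,089 × $5 = $20,445. Book value $116,510.
Year 3: 4,411 × $5 = $22,055. Book value $94,455.
Year 4: 3,871 × $5 = $19,355. Book value $75,100.
Year 5: 2,833 × $5 = $14,165. Book value $60,935.
Year 6: 5,587 × $5 = $27,935. Book value $33,000.
Year 7: 3,392 × $5 = $16,960. Book value $16,040.
Year 8: 608 × $5 = $3,040. Book value $13,000.

$3,040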